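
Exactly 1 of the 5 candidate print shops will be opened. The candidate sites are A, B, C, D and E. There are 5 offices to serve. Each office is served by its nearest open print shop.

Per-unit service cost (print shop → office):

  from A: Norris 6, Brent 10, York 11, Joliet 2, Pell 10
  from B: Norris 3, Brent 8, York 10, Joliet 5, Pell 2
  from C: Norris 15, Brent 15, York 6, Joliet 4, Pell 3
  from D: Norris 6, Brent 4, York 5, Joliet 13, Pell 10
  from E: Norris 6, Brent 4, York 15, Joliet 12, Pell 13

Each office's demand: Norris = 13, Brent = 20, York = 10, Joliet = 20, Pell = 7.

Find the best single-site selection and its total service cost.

Choose B only; total service cost 413.

With exactly 1 open, each office uses its cheapest among the chosen.
{B}: Norris→B 3·13=39, Brent→B 8·20=160, York→B 10·10=100, Joliet→B 5·20=100, Pell→B 2·7=14. Service cost 413.
{A}: service cost 498
{D}: service cost 538
Among all 5 size-1 choices, {B} is lowest.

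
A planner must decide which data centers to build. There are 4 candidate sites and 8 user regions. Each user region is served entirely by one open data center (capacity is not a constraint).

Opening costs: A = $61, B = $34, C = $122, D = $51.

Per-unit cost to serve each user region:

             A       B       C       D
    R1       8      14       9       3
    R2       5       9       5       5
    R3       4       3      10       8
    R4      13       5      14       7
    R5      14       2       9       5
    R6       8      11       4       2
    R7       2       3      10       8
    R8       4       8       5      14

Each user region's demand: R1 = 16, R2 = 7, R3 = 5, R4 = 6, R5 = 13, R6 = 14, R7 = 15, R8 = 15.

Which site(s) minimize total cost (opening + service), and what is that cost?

For any fixed open set, each user region goes to its cheapest open site; total = fixed + service.
{A, B, D}: R1→D 3·16=48, R2→A 5·7=35, R3→B 3·5=15, R4→B 5·6=30, R5→B 2·13=26, R6→D 2·14=28, R7→A 2·15=30, R8→A 4·15=60. Service 272; fixed 146; total 418.
{B, D}: service 347 + fixed 85 = 432
{A, D}: service 328 + fixed 112 = 440
{A, B, C, D}: service 272 + fixed 268 = 540
No other subset beats 418.

Open A, B and D; minimum total cost 418.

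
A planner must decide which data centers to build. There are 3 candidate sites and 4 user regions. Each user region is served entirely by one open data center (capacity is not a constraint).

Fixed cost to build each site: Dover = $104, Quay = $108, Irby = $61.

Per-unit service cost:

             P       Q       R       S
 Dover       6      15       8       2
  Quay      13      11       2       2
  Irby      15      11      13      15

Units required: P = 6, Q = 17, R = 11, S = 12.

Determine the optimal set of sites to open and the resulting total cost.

Open Quay only; minimum total cost 419.

For any fixed open set, each user region goes to its cheapest open site; total = fixed + service.
{Quay}: P→Quay 13·6=78, Q→Quay 11·17=187, R→Quay 2·11=22, S→Quay 2·12=24. Service 311; fixed 108; total 419.
{Quay, Irby}: service 311 + fixed 169 = 480
{Dover, Quay}: P→Dover 6·6=36, Q→Quay 11·17=187, R→Quay 2·11=22, S→Dover 2·12=24. Service 269; fixed 212; total 481.
{Dover, Quay, Irby}: service 269 + fixed 273 = 542
No other subset beats 419.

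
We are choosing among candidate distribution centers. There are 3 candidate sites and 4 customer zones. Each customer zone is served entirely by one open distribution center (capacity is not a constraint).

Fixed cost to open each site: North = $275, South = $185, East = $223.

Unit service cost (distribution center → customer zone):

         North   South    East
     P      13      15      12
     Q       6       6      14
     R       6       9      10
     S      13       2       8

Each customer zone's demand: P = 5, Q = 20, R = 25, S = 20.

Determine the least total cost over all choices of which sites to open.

For any fixed open set, each customer zone goes to its cheapest open site; total = fixed + service.
{South}: P→South 15·5=75, Q→South 6·20=120, R→South 9·25=225, S→South 2·20=40. Service 460; fixed 185; total 645.
{North, South}: service 375 + fixed 460 = 835
{South, East}: service 445 + fixed 408 = 853
{North, South, East}: P→East 12·5=60, Q→North 6·20=120, R→North 6·25=150, S→South 2·20=40. Service 370; fixed 683; total 1053.
No other subset beats 645.

Minimum total cost: 645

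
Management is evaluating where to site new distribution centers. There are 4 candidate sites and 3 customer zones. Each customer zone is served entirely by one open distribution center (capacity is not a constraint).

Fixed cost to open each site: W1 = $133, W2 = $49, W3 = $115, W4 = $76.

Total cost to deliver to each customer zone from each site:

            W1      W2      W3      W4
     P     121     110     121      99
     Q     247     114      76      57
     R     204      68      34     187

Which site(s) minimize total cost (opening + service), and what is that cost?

Open W2 only; minimum total cost 341.

For any fixed open set, each customer zone goes to its cheapest open site; total = fixed + service.
{W2}: P→W2 110, Q→W2 114, R→W2 68. Service 292; fixed 49; total 341.
{W3}: P→W3 121, Q→W3 76, R→W3 34. Service 231; fixed 115; total 346.
{W2, W4}: P→W4 99, Q→W4 57, R→W2 68. Service 224; fixed 125; total 349.
{W1, W2, W3, W4}: P→W4 99, Q→W4 57, R→W3 34. Service 190; fixed 373; total 563.
No other subset beats 341.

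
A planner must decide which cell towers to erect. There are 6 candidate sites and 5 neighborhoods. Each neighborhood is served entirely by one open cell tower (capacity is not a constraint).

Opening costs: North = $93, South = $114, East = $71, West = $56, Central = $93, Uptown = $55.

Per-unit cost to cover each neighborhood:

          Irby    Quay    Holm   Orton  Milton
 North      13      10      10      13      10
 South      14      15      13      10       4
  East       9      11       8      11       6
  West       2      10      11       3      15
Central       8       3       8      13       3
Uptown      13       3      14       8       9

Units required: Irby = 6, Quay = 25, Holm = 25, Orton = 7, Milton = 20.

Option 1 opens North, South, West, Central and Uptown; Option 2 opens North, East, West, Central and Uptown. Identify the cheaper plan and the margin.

Option 1: {North, South, West, Central, Uptown}: Irby→West 2·6=12, Quay→Central 3·25=75, Holm→Central 8·25=200, Orton→West 3·7=21, Milton→Central 3·20=60. Service 368; fixed 411; total 779.
Option 2: {North, East, West, Central, Uptown}: Irby→West 2·6=12, Quay→Central 3·25=75, Holm→East 8·25=200, Orton→West 3·7=21, Milton→Central 3·20=60. Service 368; fixed 368; total 736.
Difference: |779 − 736| = 43.

Option 2 is cheaper by 43.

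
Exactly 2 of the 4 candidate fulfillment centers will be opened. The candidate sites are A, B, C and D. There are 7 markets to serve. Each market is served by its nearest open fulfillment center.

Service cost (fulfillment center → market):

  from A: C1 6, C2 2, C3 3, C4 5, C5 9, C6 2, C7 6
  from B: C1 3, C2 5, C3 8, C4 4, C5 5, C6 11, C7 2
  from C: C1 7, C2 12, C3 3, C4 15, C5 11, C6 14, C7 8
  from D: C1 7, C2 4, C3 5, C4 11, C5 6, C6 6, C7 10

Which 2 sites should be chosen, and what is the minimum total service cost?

Choose A and B; total service cost 21.

With exactly 2 open, each market uses its cheapest among the chosen.
{A, B}: C1→B 3, C2→A 2, C3→A 3, C4→B 4, C5→B 5, C6→A 2, C7→B 2. Service cost 21.
{B, D}: service cost 29
{A, D}: service cost 30
Among all 6 size-2 choices, {A, B} is lowest.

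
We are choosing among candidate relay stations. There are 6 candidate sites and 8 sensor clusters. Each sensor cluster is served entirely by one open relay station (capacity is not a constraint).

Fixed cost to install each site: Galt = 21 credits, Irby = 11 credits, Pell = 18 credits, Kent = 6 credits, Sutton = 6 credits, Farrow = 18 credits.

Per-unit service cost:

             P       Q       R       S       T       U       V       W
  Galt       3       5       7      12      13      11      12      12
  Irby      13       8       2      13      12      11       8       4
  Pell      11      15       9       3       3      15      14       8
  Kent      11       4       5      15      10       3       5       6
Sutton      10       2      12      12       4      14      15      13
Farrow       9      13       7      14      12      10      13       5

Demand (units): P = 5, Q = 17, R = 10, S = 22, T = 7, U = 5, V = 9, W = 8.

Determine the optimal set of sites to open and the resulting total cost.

Open Galt, Irby, Pell, Kent and Sutton; minimum total cost 310.

For any fixed open set, each sensor cluster goes to its cheapest open site; total = fixed + service.
{Galt, Irby, Pell, Kent, Sutton}: P→Galt 3·5=15, Q→Sutton 2·17=34, R→Irby 2·10=20, S→Pell 3·22=66, T→Pell 3·7=21, U→Kent 3·5=15, V→Kent 5·9=45, W→Irby 4·8=32. Service 248; fixed 62; total 310.
{Irby, Pell, Kent, Sutton}: service 283 + fixed 41 = 324
{Galt, Irby, Pell, Kent, Sutton, Farrow}: P→Galt 3·5=15, Q→Sutton 2·17=34, R→Irby 2·10=20, S→Pell 3·22=66, T→Pell 3·7=21, U→Kent 3·5=15, V→Kent 5·9=45, W→Irby 4·8=32. Service 248; fixed 80; total 328.
{Kent}: service 681 + fixed 6 = 687
No other subset beats 310.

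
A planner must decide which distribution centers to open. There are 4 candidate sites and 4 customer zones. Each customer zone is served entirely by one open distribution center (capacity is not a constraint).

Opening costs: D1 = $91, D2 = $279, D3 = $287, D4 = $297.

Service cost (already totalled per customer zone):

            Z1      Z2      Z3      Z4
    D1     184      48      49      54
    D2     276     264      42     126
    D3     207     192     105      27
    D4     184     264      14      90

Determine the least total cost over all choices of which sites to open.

Minimum total cost: 426

For any fixed open set, each customer zone goes to its cheapest open site; total = fixed + service.
{D1}: Z1→D1 184, Z2→D1 48, Z3→D1 49, Z4→D1 54. Service 335; fixed 91; total 426.
{D1, D3}: service 308 + fixed 378 = 686
{D1, D4}: Z1→D1 184, Z2→D1 48, Z3→D4 14, Z4→D1 54. Service 300; fixed 388; total 688.
{D1, D2, D3, D4}: service 273 + fixed 954 = 1227
No other subset beats 426.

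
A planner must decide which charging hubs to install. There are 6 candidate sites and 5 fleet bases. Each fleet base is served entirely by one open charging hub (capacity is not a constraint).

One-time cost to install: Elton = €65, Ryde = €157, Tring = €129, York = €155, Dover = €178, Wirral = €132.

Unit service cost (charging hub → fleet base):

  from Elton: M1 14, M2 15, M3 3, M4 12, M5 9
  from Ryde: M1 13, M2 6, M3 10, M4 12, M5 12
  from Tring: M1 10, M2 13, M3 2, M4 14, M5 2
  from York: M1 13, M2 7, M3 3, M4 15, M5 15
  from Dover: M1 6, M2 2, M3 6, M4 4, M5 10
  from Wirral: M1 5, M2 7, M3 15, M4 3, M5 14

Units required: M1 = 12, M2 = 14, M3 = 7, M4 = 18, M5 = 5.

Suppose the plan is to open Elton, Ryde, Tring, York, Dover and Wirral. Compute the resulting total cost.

Each fleet base is assigned to its cheapest site among the open ones.
{Elton, Ryde, Tring, York, Dover, Wirral}: M1→Wirral 5·12=60, M2→Dover 2·14=28, M3→Tring 2·7=14, M4→Wirral 3·18=54, M5→Tring 2·5=10. Service 166; fixed 816; total 982.

Total cost: 982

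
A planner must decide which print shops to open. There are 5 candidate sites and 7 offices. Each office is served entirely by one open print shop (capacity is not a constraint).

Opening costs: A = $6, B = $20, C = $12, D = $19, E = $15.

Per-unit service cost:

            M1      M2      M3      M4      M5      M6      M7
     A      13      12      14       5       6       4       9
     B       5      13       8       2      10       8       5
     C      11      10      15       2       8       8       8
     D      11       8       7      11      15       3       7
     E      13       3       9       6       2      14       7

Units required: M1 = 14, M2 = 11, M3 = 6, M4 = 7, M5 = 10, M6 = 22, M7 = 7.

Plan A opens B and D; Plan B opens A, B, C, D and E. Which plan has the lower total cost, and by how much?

Plan B is cheaper by 102.

Plan A: {B, D}: M1→B 5·14=70, M2→D 8·11=88, M3→D 7·6=42, M4→B 2·7=14, M5→B 10·10=100, M6→D 3·22=66, M7→B 5·7=35. Service 415; fixed 39; total 454.
Plan B: {A, B, C, D, E}: M1→B 5·14=70, M2→E 3·11=33, M3→D 7·6=42, M4→B 2·7=14, M5→E 2·10=20, M6→D 3·22=66, M7→B 5·7=35. Service 280; fixed 72; total 352.
Difference: |454 − 352| = 102.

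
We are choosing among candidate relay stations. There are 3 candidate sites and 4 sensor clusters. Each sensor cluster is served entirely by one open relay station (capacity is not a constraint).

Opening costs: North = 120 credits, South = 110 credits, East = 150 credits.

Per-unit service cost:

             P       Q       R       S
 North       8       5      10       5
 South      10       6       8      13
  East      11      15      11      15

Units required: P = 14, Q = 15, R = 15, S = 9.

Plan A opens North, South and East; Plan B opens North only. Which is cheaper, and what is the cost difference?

Plan B is cheaper by 230.

Plan A: {North, South, East}: P→North 8·14=112, Q→North 5·15=75, R→South 8·15=120, S→North 5·9=45. Service 352; fixed 380; total 732.
Plan B: {North}: P→North 8·14=112, Q→North 5·15=75, R→North 10·15=150, S→North 5·9=45. Service 382; fixed 120; total 502.
Difference: |732 − 502| = 230.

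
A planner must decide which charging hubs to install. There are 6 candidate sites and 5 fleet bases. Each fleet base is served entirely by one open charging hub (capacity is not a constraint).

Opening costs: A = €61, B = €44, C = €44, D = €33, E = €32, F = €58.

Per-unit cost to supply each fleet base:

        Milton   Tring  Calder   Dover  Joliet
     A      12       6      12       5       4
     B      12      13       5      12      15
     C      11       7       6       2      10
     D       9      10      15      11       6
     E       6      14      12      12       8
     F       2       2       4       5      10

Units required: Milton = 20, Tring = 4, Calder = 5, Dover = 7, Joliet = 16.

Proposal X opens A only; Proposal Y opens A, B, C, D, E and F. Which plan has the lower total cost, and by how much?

Proposal Y is cheaper by 66.

Proposal X: {A}: Milton→A 12·20=240, Tring→A 6·4=24, Calder→A 12·5=60, Dover→A 5·7=35, Joliet→A 4·16=64. Service 423; fixed 61; total 484.
Proposal Y: {A, B, C, D, E, F}: Milton→F 2·20=40, Tring→F 2·4=8, Calder→F 4·5=20, Dover→C 2·7=14, Joliet→A 4·16=64. Service 146; fixed 272; total 418.
Difference: |484 − 418| = 66.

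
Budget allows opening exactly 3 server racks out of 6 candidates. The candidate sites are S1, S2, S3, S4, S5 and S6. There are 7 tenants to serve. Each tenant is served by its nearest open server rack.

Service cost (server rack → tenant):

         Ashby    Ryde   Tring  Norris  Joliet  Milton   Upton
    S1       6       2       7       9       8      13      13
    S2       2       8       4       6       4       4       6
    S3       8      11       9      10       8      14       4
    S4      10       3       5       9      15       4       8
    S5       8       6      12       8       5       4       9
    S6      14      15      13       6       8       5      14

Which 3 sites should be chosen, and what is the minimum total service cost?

With exactly 3 open, each tenant uses its cheapest among the chosen.
{S1, S2, S3}: Ashby→S2 2, Ryde→S1 2, Tring→S2 4, Norris→S2 6, Joliet→S2 4, Milton→S2 4, Upton→S3 4. Service cost 26.
{S2, S3, S4}: service cost 27
{S1, S2, S4}: service cost 28
Among all 20 size-3 choices, {S1, S2, S3} is lowest.

Choose S1, S2 and S3; total service cost 26.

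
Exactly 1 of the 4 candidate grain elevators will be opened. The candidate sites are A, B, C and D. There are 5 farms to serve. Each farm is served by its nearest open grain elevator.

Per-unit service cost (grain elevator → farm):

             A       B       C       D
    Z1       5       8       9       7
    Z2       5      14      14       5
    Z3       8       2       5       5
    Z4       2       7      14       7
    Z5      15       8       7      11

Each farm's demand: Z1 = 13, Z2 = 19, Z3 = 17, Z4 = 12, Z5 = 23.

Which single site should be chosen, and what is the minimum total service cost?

Choose D only; total service cost 608.

With exactly 1 open, each farm uses its cheapest among the chosen.
{D}: Z1→D 7·13=91, Z2→D 5·19=95, Z3→D 5·17=85, Z4→D 7·12=84, Z5→D 11·23=253. Service cost 608.
{A}: service cost 665
{B}: service cost 672
Among all 4 size-1 choices, {D} is lowest.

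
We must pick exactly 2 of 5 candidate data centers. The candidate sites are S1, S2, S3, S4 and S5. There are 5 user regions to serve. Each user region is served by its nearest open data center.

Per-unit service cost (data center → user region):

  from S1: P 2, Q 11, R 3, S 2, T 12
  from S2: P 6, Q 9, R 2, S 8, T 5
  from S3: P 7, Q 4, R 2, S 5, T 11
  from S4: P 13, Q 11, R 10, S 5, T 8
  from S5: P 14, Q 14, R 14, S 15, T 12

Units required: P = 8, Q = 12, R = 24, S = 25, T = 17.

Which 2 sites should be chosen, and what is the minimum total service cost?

With exactly 2 open, each user region uses its cheapest among the chosen.
{S1, S2}: P→S1 2·8=16, Q→S2 9·12=108, R→S2 2·24=48, S→S1 2·25=50, T→S2 5·17=85. Service cost 307.
{S1, S3}: service cost 349
{S2, S3}: service cost 354
Among all 10 size-2 choices, {S1, S2} is lowest.

Choose S1 and S2; total service cost 307.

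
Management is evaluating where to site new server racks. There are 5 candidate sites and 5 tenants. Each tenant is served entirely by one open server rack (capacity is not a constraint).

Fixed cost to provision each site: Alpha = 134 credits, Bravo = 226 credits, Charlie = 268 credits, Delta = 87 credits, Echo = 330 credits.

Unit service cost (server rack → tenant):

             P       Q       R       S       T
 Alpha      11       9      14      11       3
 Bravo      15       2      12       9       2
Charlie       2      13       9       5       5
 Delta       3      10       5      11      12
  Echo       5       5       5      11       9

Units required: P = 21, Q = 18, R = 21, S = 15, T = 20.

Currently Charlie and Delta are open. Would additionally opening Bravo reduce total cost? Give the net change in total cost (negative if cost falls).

Current service cost with {Charlie, Delta}: 502.
Adding Bravo: each tenant re-picks its cheapest; new service cost 298, saving 204.
Extra fixed cost: 226. Net change = 226 − 204 = 22.
(Totals: 857 → 879.)

No — net change +22 (cost rises by 22).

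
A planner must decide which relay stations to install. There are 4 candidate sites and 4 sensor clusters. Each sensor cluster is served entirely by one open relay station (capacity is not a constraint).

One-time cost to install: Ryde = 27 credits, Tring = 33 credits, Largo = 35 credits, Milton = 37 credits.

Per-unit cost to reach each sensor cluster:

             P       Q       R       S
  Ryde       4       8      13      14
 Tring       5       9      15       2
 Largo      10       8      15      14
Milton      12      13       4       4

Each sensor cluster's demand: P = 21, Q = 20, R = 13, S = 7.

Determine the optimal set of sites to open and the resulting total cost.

Open Ryde and Milton; minimum total cost 388.

For any fixed open set, each sensor cluster goes to its cheapest open site; total = fixed + service.
{Ryde, Milton}: P→Ryde 4·21=84, Q→Ryde 8·20=160, R→Milton 4·13=52, S→Milton 4·7=28. Service 324; fixed 64; total 388.
{Ryde, Tring, Milton}: service 310 + fixed 97 = 407
{Tring, Milton}: service 351 + fixed 70 = 421
{Ryde, Tring, Largo, Milton}: P→Ryde 4·21=84, Q→Ryde 8·20=160, R→Milton 4·13=52, S→Tring 2·7=14. Service 310; fixed 132; total 442.
No other subset beats 388.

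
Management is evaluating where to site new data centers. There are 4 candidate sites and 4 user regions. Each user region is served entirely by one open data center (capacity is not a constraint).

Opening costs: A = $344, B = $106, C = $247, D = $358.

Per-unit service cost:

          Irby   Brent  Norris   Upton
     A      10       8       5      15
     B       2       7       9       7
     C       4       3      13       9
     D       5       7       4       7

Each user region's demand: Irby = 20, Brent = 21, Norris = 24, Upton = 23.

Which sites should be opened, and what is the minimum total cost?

For any fixed open set, each user region goes to its cheapest open site; total = fixed + service.
{B}: Irby→B 2·20=40, Brent→B 7·21=147, Norris→B 9·24=216, Upton→B 7·23=161. Service 564; fixed 106; total 670.
{B, C}: Irby→B 2·20=40, Brent→C 3·21=63, Norris→B 9·24=216, Upton→B 7·23=161. Service 480; fixed 353; total 833.
{D}: service 504 + fixed 358 = 862
{A, B, C, D}: Irby→B 2·20=40, Brent→C 3·21=63, Norris→D 4·24=96, Upton→B 7·23=161. Service 360; fixed 1055; total 1415.
No other subset beats 670.

Open B only; minimum total cost 670.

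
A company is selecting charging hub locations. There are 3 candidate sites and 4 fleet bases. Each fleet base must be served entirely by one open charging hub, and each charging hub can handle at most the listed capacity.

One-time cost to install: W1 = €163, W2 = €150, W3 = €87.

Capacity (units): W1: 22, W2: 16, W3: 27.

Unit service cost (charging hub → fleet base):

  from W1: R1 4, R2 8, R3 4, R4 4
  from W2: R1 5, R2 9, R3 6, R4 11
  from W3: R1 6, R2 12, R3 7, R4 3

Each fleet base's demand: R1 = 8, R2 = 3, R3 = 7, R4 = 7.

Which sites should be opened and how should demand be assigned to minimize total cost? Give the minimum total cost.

Open {W3}: R1→W3 6·8=48, R2→W3 12·3=36, R3→W3 7·7=49, R4→W3 3·7=21.
Loads: W3 carries 25/27. Service 154; fixed 87; total 241.
Next best feasible plan costs 355.

Minimum total cost: 241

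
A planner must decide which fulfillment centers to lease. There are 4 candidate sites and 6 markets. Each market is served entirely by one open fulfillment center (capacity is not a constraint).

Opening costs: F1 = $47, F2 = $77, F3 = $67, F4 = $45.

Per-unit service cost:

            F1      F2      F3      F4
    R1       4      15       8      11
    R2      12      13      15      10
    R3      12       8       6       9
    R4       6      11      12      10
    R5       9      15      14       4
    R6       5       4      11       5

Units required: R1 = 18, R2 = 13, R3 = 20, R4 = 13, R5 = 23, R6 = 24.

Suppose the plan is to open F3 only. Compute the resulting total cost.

Total cost: 1268

Each market is assigned to its cheapest site among the open ones.
{F3}: R1→F3 8·18=144, R2→F3 15·13=195, R3→F3 6·20=120, R4→F3 12·13=156, R5→F3 14·23=322, R6→F3 11·24=264. Service 1201; fixed 67; total 1268.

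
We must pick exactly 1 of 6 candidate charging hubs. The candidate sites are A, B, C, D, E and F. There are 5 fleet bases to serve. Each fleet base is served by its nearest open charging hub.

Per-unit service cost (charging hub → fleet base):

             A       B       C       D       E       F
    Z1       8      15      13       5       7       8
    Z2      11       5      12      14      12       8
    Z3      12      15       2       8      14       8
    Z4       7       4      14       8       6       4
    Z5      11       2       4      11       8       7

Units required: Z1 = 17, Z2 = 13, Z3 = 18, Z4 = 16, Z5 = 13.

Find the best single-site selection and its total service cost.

Choose F only; total service cost 539.

With exactly 1 open, each fleet base uses its cheapest among the chosen.
{F}: Z1→F 8·17=136, Z2→F 8·13=104, Z3→F 8·18=144, Z4→F 4·16=64, Z5→F 7·13=91. Service cost 539.
{B}: service cost 680
{D}: service cost 682
Among all 6 size-1 choices, {F} is lowest.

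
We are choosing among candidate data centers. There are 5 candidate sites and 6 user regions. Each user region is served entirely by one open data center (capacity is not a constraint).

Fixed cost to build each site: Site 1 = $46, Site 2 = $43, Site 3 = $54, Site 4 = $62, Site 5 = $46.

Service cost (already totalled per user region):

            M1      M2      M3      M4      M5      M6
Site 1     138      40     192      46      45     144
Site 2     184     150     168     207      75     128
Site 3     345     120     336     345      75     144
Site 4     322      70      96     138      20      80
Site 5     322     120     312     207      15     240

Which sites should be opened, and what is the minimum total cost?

Open Site 1 and Site 4; minimum total cost 528.

For any fixed open set, each user region goes to its cheapest open site; total = fixed + service.
{Site 1, Site 4}: M1→Site 1 138, M2→Site 1 40, M3→Site 4 96, M4→Site 1 46, M5→Site 4 20, M6→Site 4 80. Service 420; fixed 108; total 528.
{Site 1, Site 4, Site 5}: service 415 + fixed 154 = 569
{Site 1, Site 2, Site 4}: M1→Site 1 138, M2→Site 1 40, M3→Site 4 96, M4→Site 1 46, M5→Site 4 20, M6→Site 4 80. Service 420; fixed 151; total 571.
{Site 1, Site 2, Site 3, Site 4, Site 5}: service 415 + fixed 251 = 666
No other subset beats 528.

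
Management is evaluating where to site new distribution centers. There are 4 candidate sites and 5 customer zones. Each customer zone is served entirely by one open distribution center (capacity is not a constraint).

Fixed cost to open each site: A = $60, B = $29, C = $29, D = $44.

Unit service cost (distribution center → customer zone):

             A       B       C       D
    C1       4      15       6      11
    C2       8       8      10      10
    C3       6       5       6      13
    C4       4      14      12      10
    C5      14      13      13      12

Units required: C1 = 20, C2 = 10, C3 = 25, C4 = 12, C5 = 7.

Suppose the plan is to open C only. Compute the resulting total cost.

Total cost: 634

Each customer zone is assigned to its cheapest site among the open ones.
{C}: C1→C 6·20=120, C2→C 10·10=100, C3→C 6·25=150, C4→C 12·12=144, C5→C 13·7=91. Service 605; fixed 29; total 634.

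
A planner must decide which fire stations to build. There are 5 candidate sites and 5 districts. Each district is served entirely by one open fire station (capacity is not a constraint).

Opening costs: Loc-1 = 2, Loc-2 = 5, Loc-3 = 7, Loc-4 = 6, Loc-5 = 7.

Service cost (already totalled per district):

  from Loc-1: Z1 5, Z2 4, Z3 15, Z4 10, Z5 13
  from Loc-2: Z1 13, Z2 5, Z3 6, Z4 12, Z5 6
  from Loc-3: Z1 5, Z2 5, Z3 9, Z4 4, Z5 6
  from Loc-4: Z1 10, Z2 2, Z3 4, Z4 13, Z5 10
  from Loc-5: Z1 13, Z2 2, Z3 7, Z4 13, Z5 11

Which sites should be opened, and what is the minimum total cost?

For any fixed open set, each district goes to its cheapest open site; total = fixed + service.
{Loc-3, Loc-4}: Z1→Loc-3 5, Z2→Loc-4 2, Z3→Loc-4 4, Z4→Loc-3 4, Z5→Loc-3 6. Service 21; fixed 13; total 34.
{Loc-1, Loc-3, Loc-4}: Z1→Loc-1 5, Z2→Loc-4 2, Z3→Loc-4 4, Z4→Loc-3 4, Z5→Loc-3 6. Service 21; fixed 15; total 36.
{Loc-3}: Z1→Loc-3 5, Z2→Loc-3 5, Z3→Loc-3 9, Z4→Loc-3 4, Z5→Loc-3 6. Service 29; fixed 7; total 36.
{Loc-1, Loc-2, Loc-3, Loc-4, Loc-5}: service 21 + fixed 27 = 48
No other subset beats 34.

Open Loc-3 and Loc-4; minimum total cost 34.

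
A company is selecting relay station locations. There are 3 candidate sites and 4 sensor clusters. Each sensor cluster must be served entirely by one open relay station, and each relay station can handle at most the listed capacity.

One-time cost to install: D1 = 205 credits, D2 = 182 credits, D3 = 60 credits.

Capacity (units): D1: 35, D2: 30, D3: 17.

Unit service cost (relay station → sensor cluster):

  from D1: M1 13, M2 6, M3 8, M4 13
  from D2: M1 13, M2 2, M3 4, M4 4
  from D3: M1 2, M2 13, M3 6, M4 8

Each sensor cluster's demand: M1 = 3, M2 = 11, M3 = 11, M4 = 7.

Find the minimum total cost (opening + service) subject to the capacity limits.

Open {D2, D3}: M1→D3 2·3=6, M2→D2 2·11=22, M3→D2 4·11=44, M4→D2 4·7=28.
Loads: D2 carries 29/30, D3 carries 3/17. Service 100; fixed 242; total 342.
Next best feasible plan costs 364.

Minimum total cost: 342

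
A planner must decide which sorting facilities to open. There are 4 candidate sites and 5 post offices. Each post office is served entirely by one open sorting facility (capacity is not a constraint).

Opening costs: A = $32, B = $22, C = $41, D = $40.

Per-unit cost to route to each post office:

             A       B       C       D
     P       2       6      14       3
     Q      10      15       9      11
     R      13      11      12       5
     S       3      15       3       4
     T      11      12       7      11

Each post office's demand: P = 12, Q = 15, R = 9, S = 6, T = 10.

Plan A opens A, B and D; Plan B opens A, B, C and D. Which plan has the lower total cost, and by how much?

Plan B is cheaper by 14.

Plan A: {A, B, D}: P→A 2·12=24, Q→A 10·15=150, R→D 5·9=45, S→A 3·6=18, T→A 11·10=110. Service 347; fixed 94; total 441.
Plan B: {A, B, C, D}: P→A 2·12=24, Q→C 9·15=135, R→D 5·9=45, S→A 3·6=18, T→C 7·10=70. Service 292; fixed 135; total 427.
Difference: |441 − 427| = 14.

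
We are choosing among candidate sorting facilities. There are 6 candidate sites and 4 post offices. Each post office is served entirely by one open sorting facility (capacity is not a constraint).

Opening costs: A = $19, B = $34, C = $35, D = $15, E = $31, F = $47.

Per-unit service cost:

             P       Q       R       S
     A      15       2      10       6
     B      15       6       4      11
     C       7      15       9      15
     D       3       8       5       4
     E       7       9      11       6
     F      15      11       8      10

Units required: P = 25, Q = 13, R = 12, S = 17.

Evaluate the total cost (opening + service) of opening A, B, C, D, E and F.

Each post office is assigned to its cheapest site among the open ones.
{A, B, C, D, E, F}: P→D 3·25=75, Q→A 2·13=26, R→B 4·12=48, S→D 4·17=68. Service 217; fixed 181; total 398.

Total cost: 398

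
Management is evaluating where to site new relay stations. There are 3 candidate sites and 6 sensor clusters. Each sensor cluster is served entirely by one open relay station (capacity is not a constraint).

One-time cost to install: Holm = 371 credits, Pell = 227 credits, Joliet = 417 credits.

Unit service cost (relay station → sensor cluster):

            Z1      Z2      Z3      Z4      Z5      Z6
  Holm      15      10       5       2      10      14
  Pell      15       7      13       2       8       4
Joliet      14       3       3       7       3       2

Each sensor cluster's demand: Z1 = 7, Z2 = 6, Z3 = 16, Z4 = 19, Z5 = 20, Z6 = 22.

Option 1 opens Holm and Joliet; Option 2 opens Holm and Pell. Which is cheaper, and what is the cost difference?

Option 1 is cheaper by 17.

Option 1: {Holm, Joliet}: Z1→Joliet 14·7=98, Z2→Joliet 3·6=18, Z3→Joliet 3·16=48, Z4→Holm 2·19=38, Z5→Joliet 3·20=60, Z6→Joliet 2·22=44. Service 306; fixed 788; total 1094.
Option 2: {Holm, Pell}: Z1→Holm 15·7=105, Z2→Pell 7·6=42, Z3→Holm 5·16=80, Z4→Holm 2·19=38, Z5→Pell 8·20=160, Z6→Pell 4·22=88. Service 513; fixed 598; total 1111.
Difference: |1094 − 1111| = 17.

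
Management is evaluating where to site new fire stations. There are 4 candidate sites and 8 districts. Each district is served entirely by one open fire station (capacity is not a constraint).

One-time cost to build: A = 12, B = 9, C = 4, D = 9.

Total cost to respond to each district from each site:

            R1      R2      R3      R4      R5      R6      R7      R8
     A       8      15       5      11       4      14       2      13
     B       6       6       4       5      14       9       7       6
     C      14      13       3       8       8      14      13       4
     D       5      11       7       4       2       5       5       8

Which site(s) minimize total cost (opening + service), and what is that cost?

For any fixed open set, each district goes to its cheapest open site; total = fixed + service.
{C, D}: R1→D 5, R2→D 11, R3→C 3, R4→D 4, R5→D 2, R6→D 5, R7→D 5, R8→C 4. Service 39; fixed 13; total 52.
{B, D}: service 37 + fixed 18 = 55
{B, C, D}: R1→D 5, R2→B 6, R3→C 3, R4→D 4, R5→D 2, R6→D 5, R7→D 5, R8→C 4. Service 34; fixed 22; total 56.
{A, B, C, D}: service 31 + fixed 34 = 65
No other subset beats 52.

Open C and D; minimum total cost 52.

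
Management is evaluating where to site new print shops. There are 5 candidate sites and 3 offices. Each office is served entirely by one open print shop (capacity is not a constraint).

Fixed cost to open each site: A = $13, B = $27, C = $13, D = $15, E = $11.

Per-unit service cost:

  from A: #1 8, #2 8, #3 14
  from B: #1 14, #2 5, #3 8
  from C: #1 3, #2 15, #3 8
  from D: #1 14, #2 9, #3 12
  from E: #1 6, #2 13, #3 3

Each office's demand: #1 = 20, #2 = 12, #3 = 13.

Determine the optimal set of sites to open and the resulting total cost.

For any fixed open set, each office goes to its cheapest open site; total = fixed + service.
{B, C, E}: #1→C 3·20=60, #2→B 5·12=60, #3→E 3·13=39. Service 159; fixed 51; total 210.
{A, B, C, E}: service 159 + fixed 64 = 223
{B, C, D, E}: service 159 + fixed 66 = 225
{A, B, C, D, E}: service 159 + fixed 79 = 238
No other subset beats 210.

Open B, C and E; minimum total cost 210.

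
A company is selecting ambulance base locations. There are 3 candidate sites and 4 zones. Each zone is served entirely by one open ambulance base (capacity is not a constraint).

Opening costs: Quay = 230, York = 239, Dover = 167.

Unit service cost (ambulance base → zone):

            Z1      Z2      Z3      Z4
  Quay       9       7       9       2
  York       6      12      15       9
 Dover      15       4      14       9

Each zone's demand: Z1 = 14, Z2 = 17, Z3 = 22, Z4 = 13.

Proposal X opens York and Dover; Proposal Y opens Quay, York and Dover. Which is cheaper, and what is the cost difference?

Proposal X: {York, Dover}: Z1→York 6·14=84, Z2→Dover 4·17=68, Z3→Dover 14·22=308, Z4→York 9·13=117. Service 577; fixed 406; total 983.
Proposal Y: {Quay, York, Dover}: Z1→York 6·14=84, Z2→Dover 4·17=68, Z3→Quay 9·22=198, Z4→Quay 2·13=26. Service 376; fixed 636; total 1012.
Difference: |983 − 1012| = 29.

Proposal X is cheaper by 29.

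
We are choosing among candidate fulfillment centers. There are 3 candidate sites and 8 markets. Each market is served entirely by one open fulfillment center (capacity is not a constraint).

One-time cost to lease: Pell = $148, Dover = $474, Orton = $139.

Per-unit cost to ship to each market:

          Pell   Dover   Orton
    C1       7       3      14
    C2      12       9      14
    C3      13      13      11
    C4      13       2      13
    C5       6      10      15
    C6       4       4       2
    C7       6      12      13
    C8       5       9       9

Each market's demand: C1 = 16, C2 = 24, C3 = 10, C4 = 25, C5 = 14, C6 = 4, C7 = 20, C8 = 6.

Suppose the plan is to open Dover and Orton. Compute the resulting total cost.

Total cost: 1479

Each market is assigned to its cheapest site among the open ones.
{Dover, Orton}: C1→Dover 3·16=48, C2→Dover 9·24=216, C3→Orton 11·10=110, C4→Dover 2·25=50, C5→Dover 10·14=140, C6→Orton 2·4=8, C7→Dover 12·20=240, C8→Dover 9·6=54. Service 866; fixed 613; total 1479.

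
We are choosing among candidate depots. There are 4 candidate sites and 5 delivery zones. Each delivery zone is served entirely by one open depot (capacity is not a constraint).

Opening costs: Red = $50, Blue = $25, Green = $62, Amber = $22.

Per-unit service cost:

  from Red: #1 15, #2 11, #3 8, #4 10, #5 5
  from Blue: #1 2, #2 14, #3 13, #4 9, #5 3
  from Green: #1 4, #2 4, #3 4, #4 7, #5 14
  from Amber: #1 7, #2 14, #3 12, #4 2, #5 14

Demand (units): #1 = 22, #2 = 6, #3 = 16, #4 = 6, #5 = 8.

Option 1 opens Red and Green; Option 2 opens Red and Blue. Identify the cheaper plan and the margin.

Option 1: {Red, Green}: #1→Green 4·22=88, #2→Green 4·6=24, #3→Green 4·16=64, #4→Green 7·6=42, #5→Red 5·8=40. Service 258; fixed 112; total 370.
Option 2: {Red, Blue}: #1→Blue 2·22=44, #2→Red 11·6=66, #3→Red 8·16=128, #4→Blue 9·6=54, #5→Blue 3·8=24. Service 316; fixed 75; total 391.
Difference: |370 − 391| = 21.

Option 1 is cheaper by 21.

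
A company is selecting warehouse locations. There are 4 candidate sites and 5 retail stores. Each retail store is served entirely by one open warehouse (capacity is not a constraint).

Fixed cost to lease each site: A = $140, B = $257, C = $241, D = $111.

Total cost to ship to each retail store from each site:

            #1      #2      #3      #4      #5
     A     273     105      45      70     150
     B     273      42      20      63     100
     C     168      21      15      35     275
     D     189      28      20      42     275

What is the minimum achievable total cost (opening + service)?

For any fixed open set, each retail store goes to its cheapest open site; total = fixed + service.
{D}: #1→D 189, #2→D 28, #3→D 20, #4→D 42, #5→D 275. Service 554; fixed 111; total 665.
{A, D}: #1→D 189, #2→D 28, #3→D 20, #4→D 42, #5→A 150. Service 429; fixed 251; total 680.
{B, D}: #1→D 189, #2→D 28, #3→B 20, #4→D 42, #5→B 100. Service 379; fixed 368; total 747.
{A, B, C, D}: #1→C 168, #2→C 21, #3→C 15, #4→C 35, #5→B 100. Service 339; fixed 749; total 1088.
No other subset beats 665.

Minimum total cost: 665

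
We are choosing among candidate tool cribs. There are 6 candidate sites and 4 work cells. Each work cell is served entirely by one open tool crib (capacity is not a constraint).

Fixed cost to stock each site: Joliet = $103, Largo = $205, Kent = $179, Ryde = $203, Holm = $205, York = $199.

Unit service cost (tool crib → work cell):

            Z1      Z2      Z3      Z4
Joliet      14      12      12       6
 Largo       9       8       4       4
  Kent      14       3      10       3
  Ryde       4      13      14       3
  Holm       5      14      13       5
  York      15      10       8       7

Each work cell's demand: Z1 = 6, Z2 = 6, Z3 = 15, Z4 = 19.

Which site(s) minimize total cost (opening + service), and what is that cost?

For any fixed open set, each work cell goes to its cheapest open site; total = fixed + service.
{Largo}: Z1→Largo 9·6=54, Z2→Largo 8·6=48, Z3→Largo 4·15=60, Z4→Largo 4·19=76. Service 238; fixed 205; total 443.
{Kent}: Z1→Kent 14·6=84, Z2→Kent 3·6=18, Z3→Kent 10·15=150, Z4→Kent 3·19=57. Service 309; fixed 179; total 488.
{Joliet, Largo}: service 238 + fixed 308 = 546
{Joliet, Largo, Kent, Ryde, Holm, York}: service 159 + fixed 1094 = 1253
No other subset beats 443.

Open Largo only; minimum total cost 443.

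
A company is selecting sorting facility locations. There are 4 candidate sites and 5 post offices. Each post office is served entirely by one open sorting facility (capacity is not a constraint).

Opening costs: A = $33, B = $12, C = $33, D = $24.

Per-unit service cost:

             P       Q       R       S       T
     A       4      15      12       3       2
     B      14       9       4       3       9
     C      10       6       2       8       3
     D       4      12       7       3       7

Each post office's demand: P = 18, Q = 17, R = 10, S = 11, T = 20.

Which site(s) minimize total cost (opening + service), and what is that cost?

For any fixed open set, each post office goes to its cheapest open site; total = fixed + service.
{A, C}: P→A 4·18=72, Q→C 6·17=102, R→C 2·10=20, S→A 3·11=33, T→A 2·20=40. Service 267; fixed 66; total 333.
{C, D}: service 287 + fixed 57 = 344
{A, B, C}: service 267 + fixed 78 = 345
{A, B, C, D}: service 267 + fixed 102 = 369
No other subset beats 333.

Open A and C; minimum total cost 333.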